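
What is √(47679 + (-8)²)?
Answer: √47743 ≈ 218.50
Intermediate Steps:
√(47679 + (-8)²) = √(47679 + 64) = √47743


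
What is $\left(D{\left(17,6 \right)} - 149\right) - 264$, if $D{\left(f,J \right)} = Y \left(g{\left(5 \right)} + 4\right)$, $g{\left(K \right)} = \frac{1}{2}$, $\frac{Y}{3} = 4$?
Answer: $-359$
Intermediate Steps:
$Y = 12$ ($Y = 3 \cdot 4 = 12$)
$g{\left(K \right)} = \frac{1}{2}$
$D{\left(f,J \right)} = 54$ ($D{\left(f,J \right)} = 12 \left(\frac{1}{2} + 4\right) = 12 \cdot \frac{9}{2} = 54$)
$\left(D{\left(17,6 \right)} - 149\right) - 264 = \left(54 - 149\right) - 264 = -95 - 264 = -359$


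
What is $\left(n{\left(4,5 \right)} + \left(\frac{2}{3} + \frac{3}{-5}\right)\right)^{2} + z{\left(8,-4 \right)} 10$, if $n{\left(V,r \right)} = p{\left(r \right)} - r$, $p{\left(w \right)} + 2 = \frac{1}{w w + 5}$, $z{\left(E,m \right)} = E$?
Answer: $\frac{12761}{100} \approx 127.61$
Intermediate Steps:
$p{\left(w \right)} = -2 + \frac{1}{5 + w^{2}}$ ($p{\left(w \right)} = -2 + \frac{1}{w w + 5} = -2 + \frac{1}{w^{2} + 5} = -2 + \frac{1}{5 + w^{2}}$)
$n{\left(V,r \right)} = - r + \frac{-9 - 2 r^{2}}{5 + r^{2}}$ ($n{\left(V,r \right)} = \frac{-9 - 2 r^{2}}{5 + r^{2}} - r = - r + \frac{-9 - 2 r^{2}}{5 + r^{2}}$)
$\left(n{\left(4,5 \right)} + \left(\frac{2}{3} + \frac{3}{-5}\right)\right)^{2} + z{\left(8,-4 \right)} 10 = \left(\frac{-9 - 2 \cdot 5^{2} - 5 \left(5 + 5^{2}\right)}{5 + 5^{2}} + \left(\frac{2}{3} + \frac{3}{-5}\right)\right)^{2} + 8 \cdot 10 = \left(\frac{-9 - 50 - 5 \left(5 + 25\right)}{5 + 25} + \left(2 \cdot \frac{1}{3} + 3 \left(- \frac{1}{5}\right)\right)\right)^{2} + 80 = \left(\frac{-9 - 50 - 5 \cdot 30}{30} + \left(\frac{2}{3} - \frac{3}{5}\right)\right)^{2} + 80 = \left(\frac{-9 - 50 - 150}{30} + \frac{1}{15}\right)^{2} + 80 = \left(\frac{1}{30} \left(-209\right) + \frac{1}{15}\right)^{2} + 80 = \left(- \frac{209}{30} + \frac{1}{15}\right)^{2} + 80 = \left(- \frac{69}{10}\right)^{2} + 80 = \frac{4761}{100} + 80 = \frac{12761}{100}$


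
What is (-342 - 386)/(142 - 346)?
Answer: 182/51 ≈ 3.5686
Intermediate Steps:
(-342 - 386)/(142 - 346) = -728/(-204) = -728*(-1/204) = 182/51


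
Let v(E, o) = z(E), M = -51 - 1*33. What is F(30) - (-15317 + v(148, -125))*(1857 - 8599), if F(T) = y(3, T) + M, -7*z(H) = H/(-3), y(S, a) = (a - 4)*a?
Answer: -2167599062/21 ≈ -1.0322e+8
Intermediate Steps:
y(S, a) = a*(-4 + a) (y(S, a) = (-4 + a)*a = a*(-4 + a))
M = -84 (M = -51 - 33 = -84)
z(H) = H/21 (z(H) = -H/(7*(-3)) = -H*(-1)/(7*3) = -(-1)*H/21 = H/21)
v(E, o) = E/21
F(T) = -84 + T*(-4 + T) (F(T) = T*(-4 + T) - 84 = -84 + T*(-4 + T))
F(30) - (-15317 + v(148, -125))*(1857 - 8599) = (-84 + 30*(-4 + 30)) - (-15317 + (1/21)*148)*(1857 - 8599) = (-84 + 30*26) - (-15317 + 148/21)*(-6742) = (-84 + 780) - (-321509)*(-6742)/21 = 696 - 1*2167613678/21 = 696 - 2167613678/21 = -2167599062/21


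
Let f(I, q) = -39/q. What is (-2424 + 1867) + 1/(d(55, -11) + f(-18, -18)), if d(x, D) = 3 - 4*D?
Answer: -164309/295 ≈ -556.98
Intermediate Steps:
(-2424 + 1867) + 1/(d(55, -11) + f(-18, -18)) = (-2424 + 1867) + 1/((3 - 4*(-11)) - 39/(-18)) = -557 + 1/((3 + 44) - 39*(-1/18)) = -557 + 1/(47 + 13/6) = -557 + 1/(295/6) = -557 + 6/295 = -164309/295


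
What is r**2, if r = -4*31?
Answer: 15376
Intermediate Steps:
r = -124
r**2 = (-124)**2 = 15376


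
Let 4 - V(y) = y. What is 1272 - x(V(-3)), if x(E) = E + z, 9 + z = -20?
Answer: 1294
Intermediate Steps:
z = -29 (z = -9 - 20 = -29)
V(y) = 4 - y
x(E) = -29 + E (x(E) = E - 29 = -29 + E)
1272 - x(V(-3)) = 1272 - (-29 + (4 - 1*(-3))) = 1272 - (-29 + (4 + 3)) = 1272 - (-29 + 7) = 1272 - 1*(-22) = 1272 + 22 = 1294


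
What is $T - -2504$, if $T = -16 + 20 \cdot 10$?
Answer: $2688$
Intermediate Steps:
$T = 184$ ($T = -16 + 200 = 184$)
$T - -2504 = 184 - -2504 = 184 + 2504 = 2688$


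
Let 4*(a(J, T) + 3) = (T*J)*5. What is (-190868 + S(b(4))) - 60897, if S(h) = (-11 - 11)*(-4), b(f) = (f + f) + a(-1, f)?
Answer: -251677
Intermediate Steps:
a(J, T) = -3 + 5*J*T/4 (a(J, T) = -3 + ((T*J)*5)/4 = -3 + ((J*T)*5)/4 = -3 + (5*J*T)/4 = -3 + 5*J*T/4)
b(f) = -3 + 3*f/4 (b(f) = (f + f) + (-3 + (5/4)*(-1)*f) = 2*f + (-3 - 5*f/4) = -3 + 3*f/4)
S(h) = 88 (S(h) = -22*(-4) = 88)
(-190868 + S(b(4))) - 60897 = (-190868 + 88) - 60897 = -190780 - 60897 = -251677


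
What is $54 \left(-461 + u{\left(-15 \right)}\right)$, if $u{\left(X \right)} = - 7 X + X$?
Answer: $-20034$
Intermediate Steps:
$u{\left(X \right)} = - 6 X$
$54 \left(-461 + u{\left(-15 \right)}\right) = 54 \left(-461 - -90\right) = 54 \left(-461 + 90\right) = 54 \left(-371\right) = -20034$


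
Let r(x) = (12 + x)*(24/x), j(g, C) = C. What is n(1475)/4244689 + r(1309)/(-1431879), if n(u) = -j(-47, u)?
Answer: -966403265427/2651982094061993 ≈ -0.00036441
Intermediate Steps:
r(x) = 24*(12 + x)/x
n(u) = -u
n(1475)/4244689 + r(1309)/(-1431879) = -1*1475/4244689 + (24 + 288/1309)/(-1431879) = -1475*1/4244689 + (24 + 288*(1/1309))*(-1/1431879) = -1475/4244689 + (24 + 288/1309)*(-1/1431879) = -1475/4244689 + (31704/1309)*(-1/1431879) = -1475/4244689 - 10568/624776537 = -966403265427/2651982094061993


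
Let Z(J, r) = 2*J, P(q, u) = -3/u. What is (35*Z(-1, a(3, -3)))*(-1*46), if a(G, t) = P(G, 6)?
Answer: 3220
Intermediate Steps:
a(G, t) = -½ (a(G, t) = -3/6 = -3*⅙ = -½)
(35*Z(-1, a(3, -3)))*(-1*46) = (35*(2*(-1)))*(-1*46) = (35*(-2))*(-46) = -70*(-46) = 3220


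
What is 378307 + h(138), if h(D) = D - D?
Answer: 378307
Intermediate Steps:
h(D) = 0
378307 + h(138) = 378307 + 0 = 378307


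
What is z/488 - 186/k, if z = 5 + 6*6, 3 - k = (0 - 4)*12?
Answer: -29559/8296 ≈ -3.5630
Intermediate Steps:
k = 51 (k = 3 - (0 - 4)*12 = 3 - (-4)*12 = 3 - 1*(-48) = 3 + 48 = 51)
z = 41 (z = 5 + 36 = 41)
z/488 - 186/k = 41/488 - 186/51 = 41*(1/488) - 186*1/51 = 41/488 - 62/17 = -29559/8296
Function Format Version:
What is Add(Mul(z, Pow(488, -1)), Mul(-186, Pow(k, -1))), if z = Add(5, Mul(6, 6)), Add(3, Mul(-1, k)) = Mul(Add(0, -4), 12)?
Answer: Rational(-29559, 8296) ≈ -3.5630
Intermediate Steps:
k = 51 (k = Add(3, Mul(-1, Mul(Add(0, -4), 12))) = Add(3, Mul(-1, Mul(-4, 12))) = Add(3, Mul(-1, -48)) = Add(3, 48) = 51)
z = 41 (z = Add(5, 36) = 41)
Add(Mul(z, Pow(488, -1)), Mul(-186, Pow(k, -1))) = Add(Mul(41, Pow(488, -1)), Mul(-186, Pow(51, -1))) = Add(Mul(41, Rational(1, 488)), Mul(-186, Rational(1, 51))) = Add(Rational(41, 488), Rational(-62, 17)) = Rational(-29559, 8296)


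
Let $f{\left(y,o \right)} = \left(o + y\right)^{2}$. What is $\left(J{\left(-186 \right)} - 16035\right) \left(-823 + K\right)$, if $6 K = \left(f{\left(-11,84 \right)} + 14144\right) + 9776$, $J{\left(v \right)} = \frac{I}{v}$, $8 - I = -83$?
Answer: $- \frac{72510012911}{1116} \approx -6.4973 \cdot 10^{7}$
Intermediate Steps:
$I = 91$ ($I = 8 - -83 = 8 + 83 = 91$)
$J{\left(v \right)} = \frac{91}{v}$
$K = \frac{29249}{6}$ ($K = \frac{\left(\left(84 - 11\right)^{2} + 14144\right) + 9776}{6} = \frac{\left(73^{2} + 14144\right) + 9776}{6} = \frac{\left(5329 + 14144\right) + 9776}{6} = \frac{19473 + 9776}{6} = \frac{1}{6} \cdot 29249 = \frac{29249}{6} \approx 4874.8$)
$\left(J{\left(-186 \right)} - 16035\right) \left(-823 + K\right) = \left(\frac{91}{-186} - 16035\right) \left(-823 + \frac{29249}{6}\right) = \left(91 \left(- \frac{1}{186}\right) - 16035\right) \frac{24311}{6} = \left(- \frac{91}{186} - 16035\right) \frac{24311}{6} = \left(- \frac{2982601}{186}\right) \frac{24311}{6} = - \frac{72510012911}{1116}$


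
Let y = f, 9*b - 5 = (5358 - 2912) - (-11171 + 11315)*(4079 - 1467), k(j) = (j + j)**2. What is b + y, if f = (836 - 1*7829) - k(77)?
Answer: -216686/3 ≈ -72229.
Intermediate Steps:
k(j) = 4*j**2 (k(j) = (2*j)**2 = 4*j**2)
b = -124559/3 (b = 5/9 + ((5358 - 2912) - (-11171 + 11315)*(4079 - 1467))/9 = 5/9 + (2446 - 144*2612)/9 = 5/9 + (2446 - 1*376128)/9 = 5/9 + (2446 - 376128)/9 = 5/9 + (1/9)*(-373682) = 5/9 - 373682/9 = -124559/3 ≈ -41520.)
f = -30709 (f = (836 - 1*7829) - 4*77**2 = (836 - 7829) - 4*5929 = -6993 - 1*23716 = -6993 - 23716 = -30709)
y = -30709
b + y = -124559/3 - 30709 = -216686/3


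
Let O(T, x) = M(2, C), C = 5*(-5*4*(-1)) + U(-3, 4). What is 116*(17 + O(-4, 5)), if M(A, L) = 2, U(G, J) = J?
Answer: 2204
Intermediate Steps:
C = 104 (C = 5*(-5*4*(-1)) + 4 = 5*(-20*(-1)) + 4 = 5*20 + 4 = 100 + 4 = 104)
O(T, x) = 2
116*(17 + O(-4, 5)) = 116*(17 + 2) = 116*19 = 2204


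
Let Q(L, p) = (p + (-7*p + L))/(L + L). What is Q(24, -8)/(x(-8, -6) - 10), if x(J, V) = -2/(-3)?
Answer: -9/56 ≈ -0.16071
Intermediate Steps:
x(J, V) = ⅔ (x(J, V) = -2*(-⅓) = ⅔)
Q(L, p) = (L - 6*p)/(2*L) (Q(L, p) = (p + (L - 7*p))/((2*L)) = (L - 6*p)*(1/(2*L)) = (L - 6*p)/(2*L))
Q(24, -8)/(x(-8, -6) - 10) = ((½)*(24 - 6*(-8))/24)/(⅔ - 10) = ((½)*(1/24)*(24 + 48))/(-28/3) = -3*72/(56*24) = -3/28*3/2 = -9/56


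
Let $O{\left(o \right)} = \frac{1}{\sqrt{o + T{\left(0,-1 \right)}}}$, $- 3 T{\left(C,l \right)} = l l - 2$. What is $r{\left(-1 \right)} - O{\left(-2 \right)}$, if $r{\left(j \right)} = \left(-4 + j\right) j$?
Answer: $5 + \frac{i \sqrt{15}}{5} \approx 5.0 + 0.7746 i$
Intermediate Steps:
$r{\left(j \right)} = j \left(-4 + j\right)$
$T{\left(C,l \right)} = \frac{2}{3} - \frac{l^{2}}{3}$ ($T{\left(C,l \right)} = - \frac{l l - 2}{3} = - \frac{l^{2} - 2}{3} = - \frac{-2 + l^{2}}{3} = \frac{2}{3} - \frac{l^{2}}{3}$)
$O{\left(o \right)} = \frac{1}{\sqrt{\frac{1}{3} + o}}$ ($O{\left(o \right)} = \frac{1}{\sqrt{o + \left(\frac{2}{3} - \frac{\left(-1\right)^{2}}{3}\right)}} = \frac{1}{\sqrt{o + \left(\frac{2}{3} - \frac{1}{3}\right)}} = \frac{1}{\sqrt{o + \frac{1}{3}}} = \frac{1}{\sqrt{\frac{1}{3} + o}}$)
$r{\left(-1 \right)} - O{\left(-2 \right)} = - (-4 - 1) - \frac{\sqrt{3}}{\sqrt{1 + 3 \left(-2\right)}} = \left(-1\right) \left(-5\right) - \frac{\sqrt{3}}{\sqrt{1 - 6}} = 5 - \frac{\sqrt{3}}{i \sqrt{5}} = 5 - \sqrt{3} \left(- \frac{i \sqrt{5}}{5}\right) = 5 - - \frac{i \sqrt{15}}{5} = 5 + \frac{i \sqrt{15}}{5}$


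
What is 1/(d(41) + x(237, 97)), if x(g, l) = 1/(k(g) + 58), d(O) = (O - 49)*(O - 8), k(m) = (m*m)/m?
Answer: -295/77879 ≈ -0.0037879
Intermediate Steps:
k(m) = m (k(m) = m²/m = m)
d(O) = (-49 + O)*(-8 + O)
x(g, l) = 1/(58 + g) (x(g, l) = 1/(g + 58) = 1/(58 + g))
1/(d(41) + x(237, 97)) = 1/((392 + 41² - 57*41) + 1/(58 + 237)) = 1/((392 + 1681 - 2337) + 1/295) = 1/(-264 + 1/295) = 1/(-77879/295) = -295/77879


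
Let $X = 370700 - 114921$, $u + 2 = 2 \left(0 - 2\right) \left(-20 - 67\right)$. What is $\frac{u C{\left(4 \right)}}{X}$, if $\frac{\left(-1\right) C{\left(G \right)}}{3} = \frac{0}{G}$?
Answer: $0$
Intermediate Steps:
$C{\left(G \right)} = 0$ ($C{\left(G \right)} = - 3 \frac{0}{G} = \left(-3\right) 0 = 0$)
$u = 346$ ($u = -2 + 2 \left(0 - 2\right) \left(-20 - 67\right) = -2 + 2 \left(-2\right) \left(-87\right) = -2 - -348 = -2 + 348 = 346$)
$X = 255779$ ($X = 370700 - 114921 = 255779$)
$\frac{u C{\left(4 \right)}}{X} = \frac{346 \cdot 0}{255779} = 0 \cdot \frac{1}{255779} = 0$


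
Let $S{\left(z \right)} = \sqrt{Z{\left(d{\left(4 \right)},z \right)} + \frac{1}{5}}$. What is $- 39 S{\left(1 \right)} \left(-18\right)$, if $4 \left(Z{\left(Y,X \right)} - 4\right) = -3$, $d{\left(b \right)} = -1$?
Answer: $\frac{351 \sqrt{345}}{5} \approx 1303.9$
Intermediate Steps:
$Z{\left(Y,X \right)} = \frac{13}{4}$ ($Z{\left(Y,X \right)} = 4 + \frac{1}{4} \left(-3\right) = 4 - \frac{3}{4} = \frac{13}{4}$)
$S{\left(z \right)} = \frac{\sqrt{345}}{10}$ ($S{\left(z \right)} = \sqrt{\frac{13}{4} + \frac{1}{5}} = \sqrt{\frac{69}{20}} = \frac{\sqrt{345}}{10}$)
$- 39 S{\left(1 \right)} \left(-18\right) = - 39 \frac{\sqrt{345}}{10} \left(-18\right) = - \frac{39 \sqrt{345}}{10} \left(-18\right) = \frac{351 \sqrt{345}}{5}$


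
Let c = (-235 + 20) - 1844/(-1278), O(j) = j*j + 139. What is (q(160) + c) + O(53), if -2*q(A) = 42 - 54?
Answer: 1751143/639 ≈ 2740.4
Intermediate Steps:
O(j) = 139 + j**2 (O(j) = j**2 + 139 = 139 + j**2)
q(A) = 6 (q(A) = -(42 - 54)/2 = -1/2*(-12) = 6)
c = -136463/639 (c = -215 - 1844*(-1/1278) = -215 + 922/639 = -136463/639 ≈ -213.56)
(q(160) + c) + O(53) = (6 - 136463/639) + (139 + 53**2) = -132629/639 + (139 + 2809) = -132629/639 + 2948 = 1751143/639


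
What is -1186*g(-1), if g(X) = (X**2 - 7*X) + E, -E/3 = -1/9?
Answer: -29650/3 ≈ -9883.3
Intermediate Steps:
E = 1/3 (E = -(-3)/9 = -3*(-1/9) = 1/3 ≈ 0.33333)
g(X) = 1/3 + X**2 - 7*X (g(X) = (X**2 - 7*X) + 1/3 = 1/3 + X**2 - 7*X)
-1186*g(-1) = -1186*(1/3 + (-1)**2 - 7*(-1)) = -1186*(1/3 + 1 + 7) = -1186*25/3 = -29650/3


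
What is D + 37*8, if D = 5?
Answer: 301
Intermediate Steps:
D + 37*8 = 5 + 37*8 = 5 + 296 = 301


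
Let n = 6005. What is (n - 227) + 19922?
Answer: 25700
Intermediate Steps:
(n - 227) + 19922 = (6005 - 227) + 19922 = 5778 + 19922 = 25700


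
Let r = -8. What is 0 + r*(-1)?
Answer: 8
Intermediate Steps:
0 + r*(-1) = 0 - 8*(-1) = 0 + 8 = 8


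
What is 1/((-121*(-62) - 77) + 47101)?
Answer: 1/54526 ≈ 1.8340e-5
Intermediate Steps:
1/((-121*(-62) - 77) + 47101) = 1/((7502 - 77) + 47101) = 1/(7425 + 47101) = 1/54526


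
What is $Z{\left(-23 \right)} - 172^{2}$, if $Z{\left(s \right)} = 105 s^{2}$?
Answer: $25961$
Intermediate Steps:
$Z{\left(-23 \right)} - 172^{2} = 105 \left(-23\right)^{2} - 172^{2} = 105 \cdot 529 - 29584 = 55545 - 29584 = 25961$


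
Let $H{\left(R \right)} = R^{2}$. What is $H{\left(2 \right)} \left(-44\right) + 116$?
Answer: $-60$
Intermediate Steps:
$H{\left(2 \right)} \left(-44\right) + 116 = 2^{2} \left(-44\right) + 116 = 4 \left(-44\right) + 116 = -176 + 116 = -60$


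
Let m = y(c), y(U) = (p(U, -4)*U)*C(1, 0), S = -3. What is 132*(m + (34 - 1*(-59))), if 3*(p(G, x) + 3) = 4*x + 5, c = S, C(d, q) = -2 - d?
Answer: 4356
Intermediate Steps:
c = -3
p(G, x) = -4/3 + 4*x/3 (p(G, x) = -3 + (4*x + 5)/3 = -3 + (5 + 4*x)/3 = -3 + (5/3 + 4*x/3) = -4/3 + 4*x/3)
y(U) = 20*U (y(U) = ((-4/3 + (4/3)*(-4))*U)*(-2 - 1*1) = ((-4/3 - 16/3)*U)*(-2 - 1) = -20*U/3*(-3) = 20*U)
m = -60 (m = 20*(-3) = -60)
132*(m + (34 - 1*(-59))) = 132*(-60 + (34 - 1*(-59))) = 132*(-60 + (34 + 59)) = 132*(-60 + 93) = 132*33 = 4356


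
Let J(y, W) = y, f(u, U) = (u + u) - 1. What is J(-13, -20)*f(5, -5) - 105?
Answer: -222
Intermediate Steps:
f(u, U) = -1 + 2*u (f(u, U) = 2*u - 1 = -1 + 2*u)
J(-13, -20)*f(5, -5) - 105 = -13*(-1 + 2*5) - 105 = -13*(-1 + 10) - 105 = -13*9 - 105 = -117 - 105 = -222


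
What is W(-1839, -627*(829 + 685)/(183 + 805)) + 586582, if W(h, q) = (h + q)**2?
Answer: 5695641457/676 ≈ 8.4255e+6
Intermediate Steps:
W(-1839, -627*(829 + 685)/(183 + 805)) + 586582 = (-1839 - 627*(829 + 685)/(183 + 805))**2 + 586582 = (-1839 - 627/(988/1514))**2 + 586582 = (-1839 - 627/(988*(1/1514)))**2 + 586582 = (-1839 - 627/494/757)**2 + 586582 = (-1839 - 627*757/494)**2 + 586582 = (-1839 - 24981/26)**2 + 586582 = (-72795/26)**2 + 586582 = 5299112025/676 + 586582 = 5695641457/676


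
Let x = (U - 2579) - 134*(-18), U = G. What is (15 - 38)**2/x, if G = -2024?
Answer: -529/2191 ≈ -0.24144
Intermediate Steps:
U = -2024
x = -2191 (x = (-2024 - 2579) - 134*(-18) = -4603 + 2412 = -2191)
(15 - 38)**2/x = (15 - 38)**2/(-2191) = (-23)**2*(-1/2191) = 529*(-1/2191) = -529/2191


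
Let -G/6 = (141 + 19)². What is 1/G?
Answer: -1/153600 ≈ -6.5104e-6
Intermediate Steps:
G = -153600 (G = -6*(141 + 19)² = -6*160² = -6*25600 = -153600)
1/G = 1/(-153600) = -1/153600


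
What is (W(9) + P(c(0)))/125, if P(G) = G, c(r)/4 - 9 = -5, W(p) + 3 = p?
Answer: 22/125 ≈ 0.17600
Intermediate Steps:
W(p) = -3 + p
c(r) = 16 (c(r) = 36 + 4*(-5) = 36 - 20 = 16)
(W(9) + P(c(0)))/125 = ((-3 + 9) + 16)/125 = (6 + 16)*(1/125) = 22*(1/125) = 22/125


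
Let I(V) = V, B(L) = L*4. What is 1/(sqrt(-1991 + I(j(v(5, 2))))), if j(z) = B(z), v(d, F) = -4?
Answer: -I*sqrt(223)/669 ≈ -0.022322*I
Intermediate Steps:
B(L) = 4*L
j(z) = 4*z
1/(sqrt(-1991 + I(j(v(5, 2))))) = 1/(sqrt(-1991 + 4*(-4))) = 1/(sqrt(-1991 - 16)) = 1/(sqrt(-2007)) = 1/(3*I*sqrt(223)) = -I*sqrt(223)/669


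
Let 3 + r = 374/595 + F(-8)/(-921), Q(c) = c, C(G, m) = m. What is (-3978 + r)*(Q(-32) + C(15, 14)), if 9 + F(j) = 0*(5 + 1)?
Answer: 769841748/10745 ≈ 71647.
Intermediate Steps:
F(j) = -9 (F(j) = -9 + 0*(5 + 1) = -9 + 0*6 = -9 + 0 = -9)
r = -25376/10745 (r = -3 + (374/595 - 9/(-921)) = -3 + (374*(1/595) - 9*(-1/921)) = -3 + (22/35 + 3/307) = -3 + 6859/10745 = -25376/10745 ≈ -2.3617)
(-3978 + r)*(Q(-32) + C(15, 14)) = (-3978 - 25376/10745)*(-32 + 14) = -42768986/10745*(-18) = 769841748/10745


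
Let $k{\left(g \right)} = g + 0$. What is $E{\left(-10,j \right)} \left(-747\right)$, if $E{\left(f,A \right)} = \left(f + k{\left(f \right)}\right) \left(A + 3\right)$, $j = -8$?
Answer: $-74700$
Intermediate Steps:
$k{\left(g \right)} = g$
$E{\left(f,A \right)} = 2 f \left(3 + A\right)$ ($E{\left(f,A \right)} = \left(f + f\right) \left(A + 3\right) = 2 f \left(3 + A\right)$)
$E{\left(-10,j \right)} \left(-747\right) = 2 \left(-10\right) \left(3 - 8\right) \left(-747\right) = 2 \left(-10\right) \left(-5\right) \left(-747\right) = 100 \left(-747\right) = -74700$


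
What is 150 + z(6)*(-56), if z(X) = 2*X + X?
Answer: -858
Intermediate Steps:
z(X) = 3*X
150 + z(6)*(-56) = 150 + (3*6)*(-56) = 150 + 18*(-56) = 150 - 1008 = -858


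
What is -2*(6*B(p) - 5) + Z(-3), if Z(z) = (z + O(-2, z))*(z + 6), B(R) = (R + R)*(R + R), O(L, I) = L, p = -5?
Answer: -1205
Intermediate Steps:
B(R) = 4*R² (B(R) = (2*R)*(2*R) = 4*R²)
Z(z) = (-2 + z)*(6 + z) (Z(z) = (z - 2)*(z + 6) = (-2 + z)*(6 + z))
-2*(6*B(p) - 5) + Z(-3) = -2*(6*(4*(-5)²) - 5) + (-12 + (-3)² + 4*(-3)) = -2*(6*(4*25) - 5) + (-12 + 9 - 12) = -2*(6*100 - 5) - 15 = -2*(600 - 5) - 15 = -2*595 - 15 = -1190 - 15 = -1205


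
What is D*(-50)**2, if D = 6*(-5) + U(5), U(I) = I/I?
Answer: -72500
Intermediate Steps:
U(I) = 1
D = -29 (D = 6*(-5) + 1 = -30 + 1 = -29)
D*(-50)**2 = -29*(-50)**2 = -29*2500 = -72500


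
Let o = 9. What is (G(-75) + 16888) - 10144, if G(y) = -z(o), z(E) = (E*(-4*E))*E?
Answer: 9660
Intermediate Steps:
z(E) = -4*E**3 (z(E) = (-4*E**2)*E = -4*E**3)
G(y) = 2916 (G(y) = -(-4)*9**3 = -(-4)*729 = -1*(-2916) = 2916)
(G(-75) + 16888) - 10144 = (2916 + 16888) - 10144 = 19804 - 10144 = 9660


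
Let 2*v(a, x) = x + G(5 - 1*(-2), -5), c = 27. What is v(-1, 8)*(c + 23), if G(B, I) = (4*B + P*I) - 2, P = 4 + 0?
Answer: 350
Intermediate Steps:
P = 4
G(B, I) = -2 + 4*B + 4*I (G(B, I) = (4*B + 4*I) - 2 = -2 + 4*B + 4*I)
v(a, x) = 3 + x/2 (v(a, x) = (x + (-2 + 4*(5 - 1*(-2)) + 4*(-5)))/2 = (x + (-2 + 4*(5 + 2) - 20))/2 = (x + (-2 + 4*7 - 20))/2 = (x + (-2 + 28 - 20))/2 = (x + 6)/2 = (6 + x)/2 = 3 + x/2)
v(-1, 8)*(c + 23) = (3 + (1/2)*8)*(27 + 23) = (3 + 4)*50 = 7*50 = 350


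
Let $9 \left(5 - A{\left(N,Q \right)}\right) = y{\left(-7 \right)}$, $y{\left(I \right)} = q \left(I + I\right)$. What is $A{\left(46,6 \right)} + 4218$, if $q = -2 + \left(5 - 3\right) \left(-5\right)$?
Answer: $\frac{12613}{3} \approx 4204.3$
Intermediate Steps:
$q = -12$ ($q = -2 + \left(5 - 3\right) \left(-5\right) = -2 + 2 \left(-5\right) = -2 - 10 = -12$)
$y{\left(I \right)} = - 24 I$ ($y{\left(I \right)} = - 12 \left(I + I\right) = - 12 \cdot 2 I = - 24 I$)
$A{\left(N,Q \right)} = - \frac{41}{3}$ ($A{\left(N,Q \right)} = 5 - \frac{\left(-24\right) \left(-7\right)}{9} = 5 - \frac{56}{3} = - \frac{41}{3}$)
$A{\left(46,6 \right)} + 4218 = - \frac{41}{3} + 4218 = \frac{12613}{3}$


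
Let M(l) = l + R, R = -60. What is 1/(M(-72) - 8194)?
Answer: -1/8326 ≈ -0.00012011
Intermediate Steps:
M(l) = -60 + l (M(l) = l - 60 = -60 + l)
1/(M(-72) - 8194) = 1/((-60 - 72) - 8194) = 1/(-132 - 8194) = 1/(-8326) = -1/8326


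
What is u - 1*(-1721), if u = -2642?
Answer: -921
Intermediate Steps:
u - 1*(-1721) = -2642 - 1*(-1721) = -2642 + 1721 = -921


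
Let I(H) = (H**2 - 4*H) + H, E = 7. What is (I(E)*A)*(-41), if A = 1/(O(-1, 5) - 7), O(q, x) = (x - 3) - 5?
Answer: 574/5 ≈ 114.80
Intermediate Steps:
O(q, x) = -8 + x (O(q, x) = (-3 + x) - 5 = -8 + x)
I(H) = H**2 - 3*H
A = -1/10 (A = 1/((-8 + 5) - 7) = 1/(-3 - 7) = 1/(-10) = -1/10 ≈ -0.10000)
(I(E)*A)*(-41) = ((7*(-3 + 7))*(-1/10))*(-41) = ((7*4)*(-1/10))*(-41) = (28*(-1/10))*(-41) = -14/5*(-41) = 574/5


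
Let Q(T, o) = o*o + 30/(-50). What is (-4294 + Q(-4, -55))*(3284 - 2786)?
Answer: -3161304/5 ≈ -6.3226e+5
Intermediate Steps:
Q(T, o) = -⅗ + o² (Q(T, o) = o² + 30*(-1/50) = o² - ⅗ = -⅗ + o²)
(-4294 + Q(-4, -55))*(3284 - 2786) = (-4294 + (-⅗ + (-55)²))*(3284 - 2786) = (-4294 + (-⅗ + 3025))*498 = (-4294 + 15122/5)*498 = -6348/5*498 = -3161304/5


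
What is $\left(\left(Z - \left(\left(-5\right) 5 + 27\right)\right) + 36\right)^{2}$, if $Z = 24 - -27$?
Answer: $7225$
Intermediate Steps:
$Z = 51$ ($Z = 24 + 27 = 51$)
$\left(\left(Z - \left(\left(-5\right) 5 + 27\right)\right) + 36\right)^{2} = \left(\left(51 - \left(\left(-5\right) 5 + 27\right)\right) + 36\right)^{2} = \left(\left(51 - \left(-25 + 27\right)\right) + 36\right)^{2} = \left(\left(51 - 2\right) + 36\right)^{2} = \left(49 + 36\right)^{2} = 85^{2} = 7225$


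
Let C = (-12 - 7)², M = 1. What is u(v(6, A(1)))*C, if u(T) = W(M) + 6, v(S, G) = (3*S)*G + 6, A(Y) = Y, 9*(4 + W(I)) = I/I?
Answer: 6859/9 ≈ 762.11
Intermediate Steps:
W(I) = -35/9 (W(I) = -4 + (I/I)/9 = -4 + (⅑)*1 = -4 + ⅑ = -35/9)
v(S, G) = 6 + 3*G*S (v(S, G) = 3*G*S + 6 = 6 + 3*G*S)
u(T) = 19/9 (u(T) = -35/9 + 6 = 19/9)
C = 361 (C = (-19)² = 361)
u(v(6, A(1)))*C = (19/9)*361 = 6859/9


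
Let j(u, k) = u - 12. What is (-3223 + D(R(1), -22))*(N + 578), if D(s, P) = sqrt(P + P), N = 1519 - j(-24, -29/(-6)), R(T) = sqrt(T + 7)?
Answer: -6874659 + 4266*I*sqrt(11) ≈ -6.8747e+6 + 14149.0*I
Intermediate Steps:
j(u, k) = -12 + u
R(T) = sqrt(7 + T)
N = 1555 (N = 1519 - (-12 - 24) = 1519 - 1*(-36) = 1519 + 36 = 1555)
D(s, P) = sqrt(2)*sqrt(P) (D(s, P) = sqrt(2*P) = sqrt(2)*sqrt(P))
(-3223 + D(R(1), -22))*(N + 578) = (-3223 + sqrt(2)*sqrt(-22))*(1555 + 578) = (-3223 + sqrt(2)*(I*sqrt(22)))*2133 = (-3223 + 2*I*sqrt(11))*2133 = -6874659 + 4266*I*sqrt(11)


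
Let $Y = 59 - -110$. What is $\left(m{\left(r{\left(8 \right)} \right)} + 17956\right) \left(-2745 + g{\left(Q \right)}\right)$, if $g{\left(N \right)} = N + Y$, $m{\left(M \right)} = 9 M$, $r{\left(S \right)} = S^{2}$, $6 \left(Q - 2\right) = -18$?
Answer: $-47756964$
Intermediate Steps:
$Q = -1$ ($Q = 2 + \frac{1}{6} \left(-18\right) = 2 - 3 = -1$)
$Y = 169$ ($Y = 59 + 110 = 169$)
$g{\left(N \right)} = 169 + N$ ($g{\left(N \right)} = N + 169 = 169 + N$)
$\left(m{\left(r{\left(8 \right)} \right)} + 17956\right) \left(-2745 + g{\left(Q \right)}\right) = \left(9 \cdot 8^{2} + 17956\right) \left(-2745 + \left(169 - 1\right)\right) = \left(9 \cdot 64 + 17956\right) \left(-2745 + 168\right) = \left(576 + 17956\right) \left(-2577\right) = 18532 \left(-2577\right) = -47756964$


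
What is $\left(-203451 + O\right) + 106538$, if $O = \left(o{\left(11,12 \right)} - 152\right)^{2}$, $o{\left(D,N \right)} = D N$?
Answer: $-96513$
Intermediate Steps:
$O = 400$ ($O = \left(11 \cdot 12 - 152\right)^{2} = \left(132 - 152\right)^{2} = \left(-20\right)^{2} = 400$)
$\left(-203451 + O\right) + 106538 = \left(-203451 + 400\right) + 106538 = -203051 + 106538 = -96513$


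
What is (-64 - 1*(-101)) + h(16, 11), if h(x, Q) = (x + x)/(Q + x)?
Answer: 1031/27 ≈ 38.185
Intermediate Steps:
h(x, Q) = 2*x/(Q + x) (h(x, Q) = (2*x)/(Q + x) = 2*x/(Q + x))
(-64 - 1*(-101)) + h(16, 11) = (-64 - 1*(-101)) + 2*16/(11 + 16) = (-64 + 101) + 2*16/27 = 37 + 2*16*(1/27) = 37 + 32/27 = 1031/27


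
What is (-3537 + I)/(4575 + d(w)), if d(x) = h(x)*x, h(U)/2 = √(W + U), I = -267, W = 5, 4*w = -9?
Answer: -30939200/37209901 - 15216*√11/37209901 ≈ -0.83283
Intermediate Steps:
w = -9/4 (w = (¼)*(-9) = -9/4 ≈ -2.2500)
h(U) = 2*√(5 + U)
d(x) = 2*x*√(5 + x) (d(x) = (2*√(5 + x))*x = 2*x*√(5 + x))
(-3537 + I)/(4575 + d(w)) = (-3537 - 267)/(4575 + 2*(-9/4)*√(5 - 9/4)) = -3804/(4575 + 2*(-9/4)*√(11/4)) = -3804/(4575 + 2*(-9/4)*(√11/2)) = -3804/(4575 - 9*√11/4)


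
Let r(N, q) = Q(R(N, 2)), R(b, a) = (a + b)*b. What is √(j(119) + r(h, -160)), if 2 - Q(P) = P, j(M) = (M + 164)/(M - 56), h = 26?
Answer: I*√318185/21 ≈ 26.861*I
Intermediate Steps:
R(b, a) = b*(a + b)
j(M) = (164 + M)/(-56 + M)
Q(P) = 2 - P
r(N, q) = 2 - N*(2 + N)
√(j(119) + r(h, -160)) = √((164 + 119)/(-56 + 119) + (2 - 1*26*(2 + 26))) = √(283/63 + (2 - 1*26*28)) = √((1/63)*283 + (2 - 728)) = √(283/63 - 726) = √(-45455/63) = I*√318185/21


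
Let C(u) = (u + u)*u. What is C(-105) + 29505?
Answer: 51555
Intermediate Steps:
C(u) = 2*u² (C(u) = (2*u)*u = 2*u²)
C(-105) + 29505 = 2*(-105)² + 29505 = 2*11025 + 29505 = 22050 + 29505 = 51555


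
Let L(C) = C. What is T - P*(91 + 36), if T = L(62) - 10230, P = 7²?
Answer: -16391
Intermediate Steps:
P = 49
T = -10168 (T = 62 - 10230 = -10168)
T - P*(91 + 36) = -10168 - 49*(91 + 36) = -10168 - 49*127 = -10168 - 1*6223 = -10168 - 6223 = -16391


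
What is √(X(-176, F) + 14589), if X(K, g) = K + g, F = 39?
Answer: 2*√3613 ≈ 120.22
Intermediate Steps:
√(X(-176, F) + 14589) = √((-176 + 39) + 14589) = √(-137 + 14589) = √14452 = 2*√3613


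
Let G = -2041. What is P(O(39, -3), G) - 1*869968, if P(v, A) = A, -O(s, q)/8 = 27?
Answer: -872009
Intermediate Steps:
O(s, q) = -216 (O(s, q) = -8*27 = -216)
P(O(39, -3), G) - 1*869968 = -2041 - 1*869968 = -2041 - 869968 = -872009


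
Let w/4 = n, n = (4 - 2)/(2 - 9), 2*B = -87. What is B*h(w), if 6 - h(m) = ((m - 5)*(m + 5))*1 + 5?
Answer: -52635/49 ≈ -1074.2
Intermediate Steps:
B = -87/2 (B = (½)*(-87) = -87/2 ≈ -43.500)
n = -2/7 (n = 2/(-7) = 2*(-⅐) = -2/7 ≈ -0.28571)
w = -8/7 (w = 4*(-2/7) = -8/7 ≈ -1.1429)
h(m) = 1 - (-5 + m)*(5 + m) (h(m) = 6 - (((m - 5)*(m + 5))*1 + 5) = 6 - (((-5 + m)*(5 + m))*1 + 5) = 6 - ((-5 + m)*(5 + m) + 5) = 6 - (5 + (-5 + m)*(5 + m)) = 6 + (-5 - (-5 + m)*(5 + m)) = 1 - (-5 + m)*(5 + m))
B*h(w) = -87*(26 - (-8/7)²)/2 = -87*(26 - 1*64/49)/2 = -87*(26 - 64/49)/2 = -87/2*1210/49 = -52635/49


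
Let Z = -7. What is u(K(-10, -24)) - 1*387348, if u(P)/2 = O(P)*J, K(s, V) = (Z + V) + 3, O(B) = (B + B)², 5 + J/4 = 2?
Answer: -462612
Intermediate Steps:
J = -12 (J = -20 + 4*2 = -20 + 8 = -12)
O(B) = 4*B² (O(B) = (2*B)² = 4*B²)
K(s, V) = -4 + V (K(s, V) = (-7 + V) + 3 = -4 + V)
u(P) = -96*P² (u(P) = 2*((4*P²)*(-12)) = 2*(-48*P²) = -96*P²)
u(K(-10, -24)) - 1*387348 = -96*(-4 - 24)² - 1*387348 = -96*(-28)² - 387348 = -96*784 - 387348 = -75264 - 387348 = -462612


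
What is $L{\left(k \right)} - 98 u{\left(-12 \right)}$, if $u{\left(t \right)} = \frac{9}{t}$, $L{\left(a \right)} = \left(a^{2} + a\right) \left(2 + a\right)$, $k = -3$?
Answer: $\frac{135}{2} \approx 67.5$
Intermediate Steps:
$L{\left(a \right)} = \left(2 + a\right) \left(a + a^{2}\right)$ ($L{\left(a \right)} = \left(a + a^{2}\right) \left(2 + a\right) = \left(2 + a\right) \left(a + a^{2}\right)$)
$L{\left(k \right)} - 98 u{\left(-12 \right)} = - 3 \left(2 + \left(-3\right)^{2} + 3 \left(-3\right)\right) - 98 \frac{9}{-12} = - 3 \left(2 + 9 - 9\right) - 98 \cdot 9 \left(- \frac{1}{12}\right) = \left(-3\right) 2 - - \frac{147}{2} = -6 + \frac{147}{2} = \frac{135}{2}$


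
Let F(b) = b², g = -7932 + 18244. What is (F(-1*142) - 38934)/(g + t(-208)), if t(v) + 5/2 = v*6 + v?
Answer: -37540/17707 ≈ -2.1201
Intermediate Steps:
t(v) = -5/2 + 7*v (t(v) = -5/2 + (v*6 + v) = -5/2 + (6*v + v) = -5/2 + 7*v)
g = 10312
(F(-1*142) - 38934)/(g + t(-208)) = ((-1*142)² - 38934)/(10312 + (-5/2 + 7*(-208))) = ((-142)² - 38934)/(10312 + (-5/2 - 1456)) = (20164 - 38934)/(10312 - 2917/2) = -18770/17707/2 = -18770*2/17707 = -37540/17707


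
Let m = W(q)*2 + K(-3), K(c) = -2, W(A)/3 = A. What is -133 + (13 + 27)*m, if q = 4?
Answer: 747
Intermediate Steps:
W(A) = 3*A
m = 22 (m = (3*4)*2 - 2 = 12*2 - 2 = 24 - 2 = 22)
-133 + (13 + 27)*m = -133 + (13 + 27)*22 = -133 + 40*22 = -133 + 880 = 747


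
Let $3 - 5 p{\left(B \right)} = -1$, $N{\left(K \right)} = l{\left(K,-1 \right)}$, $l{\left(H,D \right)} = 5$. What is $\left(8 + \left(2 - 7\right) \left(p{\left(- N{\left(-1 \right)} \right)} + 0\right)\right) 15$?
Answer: $60$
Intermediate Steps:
$N{\left(K \right)} = 5$
$p{\left(B \right)} = \frac{4}{5}$ ($p{\left(B \right)} = \frac{3}{5} - - \frac{1}{5} = \frac{3}{5} + \frac{1}{5} = \frac{4}{5}$)
$\left(8 + \left(2 - 7\right) \left(p{\left(- N{\left(-1 \right)} \right)} + 0\right)\right) 15 = \left(8 + \left(2 - 7\right) \left(\frac{4}{5} + 0\right)\right) 15 = \left(8 - 4\right) 15 = 4 \cdot 15 = 60$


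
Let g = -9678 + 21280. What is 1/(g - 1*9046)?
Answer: 1/2556 ≈ 0.00039124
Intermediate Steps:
g = 11602
1/(g - 1*9046) = 1/(11602 - 1*9046) = 1/(11602 - 9046) = 1/2556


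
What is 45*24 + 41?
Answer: 1121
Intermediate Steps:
45*24 + 41 = 1080 + 41 = 1121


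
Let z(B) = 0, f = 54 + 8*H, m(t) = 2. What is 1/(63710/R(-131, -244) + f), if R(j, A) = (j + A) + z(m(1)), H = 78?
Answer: 75/38108 ≈ 0.0019681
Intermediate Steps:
f = 678 (f = 54 + 8*78 = 54 + 624 = 678)
R(j, A) = A + j (R(j, A) = (j + A) + 0 = (A + j) + 0 = A + j)
1/(63710/R(-131, -244) + f) = 1/(63710/(-244 - 131) + 678) = 1/(63710/(-375) + 678) = 1/(63710*(-1/375) + 678) = 1/(-12742/75 + 678) = 1/(38108/75) = 75/38108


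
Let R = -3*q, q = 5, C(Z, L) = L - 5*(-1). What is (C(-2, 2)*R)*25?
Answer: -2625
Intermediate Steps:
C(Z, L) = 5 + L (C(Z, L) = L + 5 = 5 + L)
R = -15 (R = -3*5 = -15)
(C(-2, 2)*R)*25 = ((5 + 2)*(-15))*25 = (7*(-15))*25 = -105*25 = -2625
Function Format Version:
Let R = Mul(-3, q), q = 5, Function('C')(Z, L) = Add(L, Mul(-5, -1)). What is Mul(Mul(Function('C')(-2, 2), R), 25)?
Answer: -2625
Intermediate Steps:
Function('C')(Z, L) = Add(5, L) (Function('C')(Z, L) = Add(L, 5) = Add(5, L))
R = -15 (R = Mul(-3, 5) = -15)
Mul(Mul(Function('C')(-2, 2), R), 25) = Mul(Mul(Add(5, 2), -15), 25) = Mul(Mul(7, -15), 25) = Mul(-105, 25) = -2625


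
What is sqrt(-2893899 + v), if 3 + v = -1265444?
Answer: I*sqrt(4159346) ≈ 2039.4*I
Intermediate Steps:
v = -1265447 (v = -3 - 1265444 = -1265447)
sqrt(-2893899 + v) = sqrt(-2893899 - 1265447) = sqrt(-4159346) = I*sqrt(4159346)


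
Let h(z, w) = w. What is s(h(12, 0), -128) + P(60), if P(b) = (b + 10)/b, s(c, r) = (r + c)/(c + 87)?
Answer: -53/174 ≈ -0.30460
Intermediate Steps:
s(c, r) = (c + r)/(87 + c)
P(b) = (10 + b)/b
s(h(12, 0), -128) + P(60) = (0 - 128)/(87 + 0) + (10 + 60)/60 = -128/87 + (1/60)*70 = (1/87)*(-128) + 7/6 = -128/87 + 7/6 = -53/174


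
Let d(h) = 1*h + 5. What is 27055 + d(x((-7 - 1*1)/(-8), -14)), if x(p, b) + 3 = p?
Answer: 27058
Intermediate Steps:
x(p, b) = -3 + p
d(h) = 5 + h (d(h) = h + 5 = 5 + h)
27055 + d(x((-7 - 1*1)/(-8), -14)) = 27055 + (5 + (-3 + (-7 - 1*1)/(-8))) = 27055 + (5 + (-3 + (-7 - 1)*(-⅛))) = 27055 + (5 + (-3 - 8*(-⅛))) = 27055 + (5 + (-3 + 1)) = 27055 + (5 - 2) = 27055 + 3 = 27058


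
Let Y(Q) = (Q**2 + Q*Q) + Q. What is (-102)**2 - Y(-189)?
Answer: -60849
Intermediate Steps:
Y(Q) = Q + 2*Q**2 (Y(Q) = (Q**2 + Q**2) + Q = 2*Q**2 + Q = Q + 2*Q**2)
(-102)**2 - Y(-189) = (-102)**2 - (-189)*(1 + 2*(-189)) = 10404 - (-189)*(1 - 378) = 10404 - (-189)*(-377) = 10404 - 1*71253 = 10404 - 71253 = -60849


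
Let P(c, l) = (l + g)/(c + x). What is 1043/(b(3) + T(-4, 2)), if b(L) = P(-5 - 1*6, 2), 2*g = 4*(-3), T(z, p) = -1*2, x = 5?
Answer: -3129/4 ≈ -782.25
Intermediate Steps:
T(z, p) = -2
g = -6 (g = (4*(-3))/2 = (1/2)*(-12) = -6)
P(c, l) = (-6 + l)/(5 + c) (P(c, l) = (l - 6)/(c + 5) = (-6 + l)/(5 + c))
b(L) = 2/3 (b(L) = (-6 + 2)/(5 + (-5 - 1*6)) = -4/(5 + (-5 - 6)) = -4/(5 - 11) = -4/(-6) = -1/6*(-4) = 2/3)
1043/(b(3) + T(-4, 2)) = 1043/(2/3 - 2) = 1043/(-4/3) = -3/4*1043 = -3129/4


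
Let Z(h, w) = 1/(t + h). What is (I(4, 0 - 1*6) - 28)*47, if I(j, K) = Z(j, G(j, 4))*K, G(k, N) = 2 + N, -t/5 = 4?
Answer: -10387/8 ≈ -1298.4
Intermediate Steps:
t = -20 (t = -5*4 = -20)
Z(h, w) = 1/(-20 + h)
I(j, K) = K/(-20 + j)
(I(4, 0 - 1*6) - 28)*47 = ((0 - 1*6)/(-20 + 4) - 28)*47 = ((0 - 6)/(-16) - 28)*47 = (-6*(-1/16) - 28)*47 = (3/8 - 28)*47 = -221/8*47 = -10387/8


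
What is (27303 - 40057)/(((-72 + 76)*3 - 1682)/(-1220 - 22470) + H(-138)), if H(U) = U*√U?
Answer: -5045775742/14749163211481 - 9877695192372*I*√138/14749163211481 ≈ -0.00034211 - 7.8673*I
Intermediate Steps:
H(U) = U^(3/2)
(27303 - 40057)/(((-72 + 76)*3 - 1682)/(-1220 - 22470) + H(-138)) = (27303 - 40057)/(((-72 + 76)*3 - 1682)/(-1220 - 22470) + (-138)^(3/2)) = -12754/((4*3 - 1682)/(-23690) - 138*I*√138) = -12754/((12 - 1682)*(-1/23690) - 138*I*√138) = -12754/(-1670*(-1/23690) - 138*I*√138) = -12754/(167/2369 - 138*I*√138)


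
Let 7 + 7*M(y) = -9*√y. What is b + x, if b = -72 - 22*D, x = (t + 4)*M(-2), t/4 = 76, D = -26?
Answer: 192 - 396*I*√2 ≈ 192.0 - 560.03*I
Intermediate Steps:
t = 304 (t = 4*76 = 304)
M(y) = -1 - 9*√y/7 (M(y) = -1 + (-9*√y)/7 = -1 - 9*√y/7)
x = -308 - 396*I*√2 (x = (304 + 4)*(-1 - 9*I*√2/7) = 308*(-1 - 9*I*√2/7) = -308 - 396*I*√2 ≈ -308.0 - 560.03*I)
b = 500 (b = -72 - 22*(-26) = -72 + 572 = 500)
b + x = 500 + (-308 - 396*I*√2) = 192 - 396*I*√2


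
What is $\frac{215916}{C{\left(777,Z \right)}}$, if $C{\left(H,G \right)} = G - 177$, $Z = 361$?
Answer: $\frac{53979}{46} \approx 1173.5$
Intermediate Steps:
$C{\left(H,G \right)} = -177 + G$
$\frac{215916}{C{\left(777,Z \right)}} = \frac{215916}{-177 + 361} = \frac{215916}{184} = 215916 \cdot \frac{1}{184} = \frac{53979}{46}$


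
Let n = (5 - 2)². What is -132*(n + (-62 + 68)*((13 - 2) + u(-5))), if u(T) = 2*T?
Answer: -1980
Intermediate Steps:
n = 9 (n = 3² = 9)
-132*(n + (-62 + 68)*((13 - 2) + u(-5))) = -132*(9 + (-62 + 68)*((13 - 2) + 2*(-5))) = -132*(9 + 6*(11 - 10)) = -132*(9 + 6*1) = -132*(9 + 6) = -132*15 = -1980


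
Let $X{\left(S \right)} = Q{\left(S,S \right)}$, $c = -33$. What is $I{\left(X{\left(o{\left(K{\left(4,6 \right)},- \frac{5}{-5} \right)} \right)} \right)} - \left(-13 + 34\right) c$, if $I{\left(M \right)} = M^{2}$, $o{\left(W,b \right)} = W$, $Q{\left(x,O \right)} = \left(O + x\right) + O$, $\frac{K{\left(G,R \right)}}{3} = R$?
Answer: $3609$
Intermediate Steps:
$K{\left(G,R \right)} = 3 R$
$Q{\left(x,O \right)} = x + 2 O$
$X{\left(S \right)} = 3 S$ ($X{\left(S \right)} = S + 2 S = 3 S$)
$I{\left(X{\left(o{\left(K{\left(4,6 \right)},- \frac{5}{-5} \right)} \right)} \right)} - \left(-13 + 34\right) c = \left(3 \cdot 3 \cdot 6\right)^{2} - \left(-13 + 34\right) \left(-33\right) = \left(3 \cdot 18\right)^{2} - 21 \left(-33\right) = 54^{2} - -693 = 2916 + 693 = 3609$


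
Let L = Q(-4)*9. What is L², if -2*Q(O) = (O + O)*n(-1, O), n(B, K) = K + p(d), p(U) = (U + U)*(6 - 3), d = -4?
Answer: 1016064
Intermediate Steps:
p(U) = 6*U (p(U) = (2*U)*3 = 6*U)
n(B, K) = -24 + K (n(B, K) = K + 6*(-4) = K - 24 = -24 + K)
Q(O) = -O*(-24 + O) (Q(O) = -(O + O)*(-24 + O)/2 = -2*O*(-24 + O)/2 = -O*(-24 + O))
L = -1008 (L = -4*(24 - 1*(-4))*9 = -4*(24 + 4)*9 = -4*28*9 = -112*9 = -1008)
L² = (-1008)² = 1016064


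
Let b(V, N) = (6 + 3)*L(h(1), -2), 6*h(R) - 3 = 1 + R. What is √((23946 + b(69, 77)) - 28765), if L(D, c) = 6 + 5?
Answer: 4*I*√295 ≈ 68.702*I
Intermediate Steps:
h(R) = ⅔ + R/6 (h(R) = ½ + (1 + R)/6 = ½ + (⅙ + R/6) = ⅔ + R/6)
L(D, c) = 11
b(V, N) = 99 (b(V, N) = (6 + 3)*11 = 9*11 = 99)
√((23946 + b(69, 77)) - 28765) = √((23946 + 99) - 28765) = √(24045 - 28765) = √(-4720) = 4*I*√295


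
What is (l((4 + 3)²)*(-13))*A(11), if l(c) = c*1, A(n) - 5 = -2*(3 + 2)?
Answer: 3185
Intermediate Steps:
A(n) = -5 (A(n) = 5 - 2*(3 + 2) = 5 - 2*5 = 5 - 10 = -5)
l(c) = c
(l((4 + 3)²)*(-13))*A(11) = ((4 + 3)²*(-13))*(-5) = (7²*(-13))*(-5) = (49*(-13))*(-5) = -637*(-5) = 3185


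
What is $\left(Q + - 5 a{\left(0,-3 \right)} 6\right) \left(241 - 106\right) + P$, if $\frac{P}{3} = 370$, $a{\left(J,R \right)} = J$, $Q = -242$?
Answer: $-31560$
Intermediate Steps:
$P = 1110$ ($P = 3 \cdot 370 = 1110$)
$\left(Q + - 5 a{\left(0,-3 \right)} 6\right) \left(241 - 106\right) + P = \left(-242 + \left(-5\right) 0 \cdot 6\right) \left(241 - 106\right) + 1110 = \left(-242 + 0 \cdot 6\right) 135 + 1110 = \left(-242 + 0\right) 135 + 1110 = \left(-242\right) 135 + 1110 = -32670 + 1110 = -31560$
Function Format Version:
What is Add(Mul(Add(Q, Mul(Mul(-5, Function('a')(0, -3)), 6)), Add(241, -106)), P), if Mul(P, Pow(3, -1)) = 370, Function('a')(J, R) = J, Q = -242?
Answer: -31560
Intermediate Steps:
P = 1110 (P = Mul(3, 370) = 1110)
Add(Mul(Add(Q, Mul(Mul(-5, Function('a')(0, -3)), 6)), Add(241, -106)), P) = Add(Mul(Add(-242, Mul(Mul(-5, 0), 6)), Add(241, -106)), 1110) = Add(Mul(Add(-242, Mul(0, 6)), 135), 1110) = Add(Mul(Add(-242, 0), 135), 1110) = Add(Mul(-242, 135), 1110) = Add(-32670, 1110) = -31560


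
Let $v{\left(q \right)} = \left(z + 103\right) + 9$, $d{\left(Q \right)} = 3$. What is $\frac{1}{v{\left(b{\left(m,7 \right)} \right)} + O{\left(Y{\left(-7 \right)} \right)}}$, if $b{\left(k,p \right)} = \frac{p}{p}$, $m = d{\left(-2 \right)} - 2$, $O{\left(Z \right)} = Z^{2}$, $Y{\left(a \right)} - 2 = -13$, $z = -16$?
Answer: $\frac{1}{217} \approx 0.0046083$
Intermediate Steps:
$Y{\left(a \right)} = -11$ ($Y{\left(a \right)} = 2 - 13 = -11$)
$m = 1$ ($m = 3 - 2 = 1$)
$b{\left(k,p \right)} = 1$
$v{\left(q \right)} = 96$ ($v{\left(q \right)} = \left(-16 + 103\right) + 9 = 87 + 9 = 96$)
$\frac{1}{v{\left(b{\left(m,7 \right)} \right)} + O{\left(Y{\left(-7 \right)} \right)}} = \frac{1}{96 + \left(-11\right)^{2}} = \frac{1}{96 + 121} = \frac{1}{217}$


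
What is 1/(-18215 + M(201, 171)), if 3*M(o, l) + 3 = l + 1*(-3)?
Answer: -1/18160 ≈ -5.5066e-5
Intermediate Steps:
M(o, l) = -2 + l/3 (M(o, l) = -1 + (l + 1*(-3))/3 = -1 + (l - 3)/3 = -1 + (-3 + l)/3 = -1 + (-1 + l/3) = -2 + l/3)
1/(-18215 + M(201, 171)) = 1/(-18215 + (-2 + (⅓)*171)) = 1/(-18215 + (-2 + 57)) = 1/(-18215 + 55) = 1/(-18160) = -1/18160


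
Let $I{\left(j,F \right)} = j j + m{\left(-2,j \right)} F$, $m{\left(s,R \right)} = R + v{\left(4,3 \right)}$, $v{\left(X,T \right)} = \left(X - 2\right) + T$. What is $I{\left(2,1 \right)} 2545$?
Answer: $27995$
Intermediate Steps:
$v{\left(X,T \right)} = -2 + T + X$ ($v{\left(X,T \right)} = \left(-2 + X\right) + T = -2 + T + X$)
$m{\left(s,R \right)} = 5 + R$ ($m{\left(s,R \right)} = R + \left(-2 + 3 + 4\right) = R + 5 = 5 + R$)
$I{\left(j,F \right)} = j^{2} + F \left(5 + j\right)$ ($I{\left(j,F \right)} = j j + \left(5 + j\right) F = j^{2} + F \left(5 + j\right)$)
$I{\left(2,1 \right)} 2545 = \left(2^{2} + 1 \left(5 + 2\right)\right) 2545 = \left(4 + 1 \cdot 7\right) 2545 = \left(4 + 7\right) 2545 = 11 \cdot 2545 = 27995$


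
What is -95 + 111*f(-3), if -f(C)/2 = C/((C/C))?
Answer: 571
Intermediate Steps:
f(C) = -2*C (f(C) = -2*C/(C/C) = -2*C/1 = -2*C)
-95 + 111*f(-3) = -95 + 111*(-2*(-3)) = -95 + 111*6 = -95 + 666 = 571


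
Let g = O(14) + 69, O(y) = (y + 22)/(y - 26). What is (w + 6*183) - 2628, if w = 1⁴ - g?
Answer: -1595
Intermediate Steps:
O(y) = (22 + y)/(-26 + y)
g = 66 (g = (22 + 14)/(-26 + 14) + 69 = 36/(-12) + 69 = -1/12*36 + 69 = -3 + 69 = 66)
w = -65 (w = 1⁴ - 1*66 = 1 - 66 = -65)
(w + 6*183) - 2628 = (-65 + 6*183) - 2628 = (-65 + 1098) - 2628 = 1033 - 2628 = -1595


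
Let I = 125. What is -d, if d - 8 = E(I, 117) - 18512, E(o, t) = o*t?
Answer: 3879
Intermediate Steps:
d = -3879 (d = 8 + (125*117 - 18512) = 8 + (14625 - 18512) = 8 - 3887 = -3879)
-d = -1*(-3879) = 3879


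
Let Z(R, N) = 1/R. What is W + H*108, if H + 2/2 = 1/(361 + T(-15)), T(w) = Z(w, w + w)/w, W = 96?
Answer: -475206/40613 ≈ -11.701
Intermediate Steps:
T(w) = w⁻² (T(w) = 1/(w*w) = w⁻²)
H = -81001/81226 (H = -1 + 1/(361 + (-15)⁻²) = -1 + 1/(361 + 1/225) = -1 + 1/(81226/225) = -1 + 225/81226 = -81001/81226 ≈ -0.99723)
W + H*108 = 96 - 81001/81226*108 = 96 - 4374054/40613 = -475206/40613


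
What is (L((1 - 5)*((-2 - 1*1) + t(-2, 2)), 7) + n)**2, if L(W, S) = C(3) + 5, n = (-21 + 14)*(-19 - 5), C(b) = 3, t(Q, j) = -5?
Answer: 30976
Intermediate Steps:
n = 168 (n = -7*(-24) = 168)
L(W, S) = 8 (L(W, S) = 3 + 5 = 8)
(L((1 - 5)*((-2 - 1*1) + t(-2, 2)), 7) + n)**2 = (8 + 168)**2 = 176**2 = 30976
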